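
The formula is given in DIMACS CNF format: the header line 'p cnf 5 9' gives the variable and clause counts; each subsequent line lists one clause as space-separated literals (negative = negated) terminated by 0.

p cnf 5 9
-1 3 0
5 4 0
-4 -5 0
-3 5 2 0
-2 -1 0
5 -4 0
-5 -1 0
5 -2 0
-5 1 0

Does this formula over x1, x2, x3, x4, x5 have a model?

Unsatisfiable

Try x1 = False.
The clause (¬x5) is unit, so x5 = False.
The clause (x4) is unit, so x4 = True.
But (¬x4) is also a unit clause — contradiction.
Undo x1 and try x1 = True.
The clause (x3) is unit, so x3 = True.
The clause (¬x2) is unit, so x2 = False.
The clause (x5) is unit, so x5 = True.
But (¬x5) is also a unit clause — contradiction.
Either choice for x1 ends in contradiction.
No assignment satisfies every clause.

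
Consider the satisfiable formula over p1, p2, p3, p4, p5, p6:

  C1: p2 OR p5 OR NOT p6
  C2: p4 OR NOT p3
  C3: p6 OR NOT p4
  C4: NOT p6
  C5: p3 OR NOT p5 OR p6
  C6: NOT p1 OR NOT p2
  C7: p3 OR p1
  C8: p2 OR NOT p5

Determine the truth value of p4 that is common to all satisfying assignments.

False

Suppose p4 = true.
The clause (p6) is unit, so p6 = true.
Now (NOT p6) is unsatisfied and unit — conflict.
So every satisfying assignment has p4 = False.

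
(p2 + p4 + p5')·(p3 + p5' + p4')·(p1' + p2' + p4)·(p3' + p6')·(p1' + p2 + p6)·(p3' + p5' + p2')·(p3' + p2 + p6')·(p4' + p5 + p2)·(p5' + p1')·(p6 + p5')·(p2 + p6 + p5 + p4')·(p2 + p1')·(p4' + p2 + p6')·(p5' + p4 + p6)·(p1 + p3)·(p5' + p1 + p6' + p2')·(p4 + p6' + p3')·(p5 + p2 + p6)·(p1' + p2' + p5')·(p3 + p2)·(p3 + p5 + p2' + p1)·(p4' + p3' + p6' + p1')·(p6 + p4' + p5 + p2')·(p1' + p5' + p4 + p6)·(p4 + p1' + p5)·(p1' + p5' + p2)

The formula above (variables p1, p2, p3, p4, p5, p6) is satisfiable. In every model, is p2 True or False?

Suppose p2 = 0.
Unit clause (p1') forces p1 = 0.
Unit clause (p3) forces p3 = 1.
Unit clause (p6') forces p6 = 0.
Unit clause (p5') forces p5 = 0.
But (p5) is also a unit clause — contradiction.
So every satisfying assignment has p2 = True.

True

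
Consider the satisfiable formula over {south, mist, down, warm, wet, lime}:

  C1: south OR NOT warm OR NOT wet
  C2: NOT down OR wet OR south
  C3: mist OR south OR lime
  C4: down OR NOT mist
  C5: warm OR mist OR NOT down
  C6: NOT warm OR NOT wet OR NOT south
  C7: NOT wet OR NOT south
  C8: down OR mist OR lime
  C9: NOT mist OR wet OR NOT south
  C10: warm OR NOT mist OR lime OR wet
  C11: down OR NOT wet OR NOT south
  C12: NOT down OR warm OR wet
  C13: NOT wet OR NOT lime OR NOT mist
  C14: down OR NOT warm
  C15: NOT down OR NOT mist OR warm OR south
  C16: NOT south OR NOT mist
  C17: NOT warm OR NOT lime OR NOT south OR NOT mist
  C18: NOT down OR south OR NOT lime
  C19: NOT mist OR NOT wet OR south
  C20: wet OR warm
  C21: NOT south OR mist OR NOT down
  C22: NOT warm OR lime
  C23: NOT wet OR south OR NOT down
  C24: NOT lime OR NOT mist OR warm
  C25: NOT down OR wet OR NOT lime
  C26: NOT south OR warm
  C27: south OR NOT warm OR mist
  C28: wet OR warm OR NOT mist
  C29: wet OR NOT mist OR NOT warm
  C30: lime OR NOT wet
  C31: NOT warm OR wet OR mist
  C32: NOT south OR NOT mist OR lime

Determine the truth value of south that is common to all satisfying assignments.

Suppose south = true.
The clause (NOT wet) is unit, so wet = false.
The clause (NOT mist) is unit, so mist = false.
The clause (warm) is unit, so warm = true.
But (NOT warm) is also a unit clause — contradiction.
So every satisfying assignment has south = False.

False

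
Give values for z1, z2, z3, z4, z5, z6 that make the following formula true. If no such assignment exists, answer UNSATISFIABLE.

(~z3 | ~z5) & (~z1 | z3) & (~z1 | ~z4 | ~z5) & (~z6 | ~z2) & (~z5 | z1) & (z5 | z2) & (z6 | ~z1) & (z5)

(z5) alone gives z5 = 1.
(~z3) alone gives z3 = 0.
(~z1) alone gives z1 = 0.
Now (z1) is unsatisfied and unit — conflict.

UNSATISFIABLE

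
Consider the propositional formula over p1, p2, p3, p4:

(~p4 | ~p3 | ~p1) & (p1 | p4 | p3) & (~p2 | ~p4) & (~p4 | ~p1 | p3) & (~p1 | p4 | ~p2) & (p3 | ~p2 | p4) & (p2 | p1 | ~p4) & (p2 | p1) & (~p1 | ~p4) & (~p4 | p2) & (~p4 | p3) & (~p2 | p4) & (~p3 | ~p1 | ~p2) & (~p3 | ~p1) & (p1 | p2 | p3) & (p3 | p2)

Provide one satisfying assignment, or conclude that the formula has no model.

UNSATISFIABLE

Branch on p2: set p2 = 0.
(p1) alone gives p1 = 1.
(~p4) alone gives p4 = 0.
(~p3) alone gives p3 = 0.
But (p3) is also a unit clause — contradiction.
Backtrack on p2: now try p2 = 1.
(~p4) alone gives p4 = 0.
But (p4) is also a unit clause — contradiction.
Neither p2 = 1 nor p2 = 0 works.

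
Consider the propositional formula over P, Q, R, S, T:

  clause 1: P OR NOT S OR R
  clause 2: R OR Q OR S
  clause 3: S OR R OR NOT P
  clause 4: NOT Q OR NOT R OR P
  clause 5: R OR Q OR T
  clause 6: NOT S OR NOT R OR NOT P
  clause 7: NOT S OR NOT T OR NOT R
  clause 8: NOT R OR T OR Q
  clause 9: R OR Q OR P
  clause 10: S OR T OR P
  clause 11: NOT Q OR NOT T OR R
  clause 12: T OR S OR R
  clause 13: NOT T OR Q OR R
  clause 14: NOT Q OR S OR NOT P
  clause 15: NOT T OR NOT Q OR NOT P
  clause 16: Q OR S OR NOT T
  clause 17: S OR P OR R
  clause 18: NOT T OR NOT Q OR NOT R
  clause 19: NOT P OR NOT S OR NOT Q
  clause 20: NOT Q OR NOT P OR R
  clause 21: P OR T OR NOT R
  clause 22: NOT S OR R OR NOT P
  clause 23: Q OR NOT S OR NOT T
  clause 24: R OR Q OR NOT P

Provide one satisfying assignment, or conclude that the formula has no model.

Case P = true:
Case S = true:
(NOT R) alone gives R = false.
That conflicts with the unit clause (R).
Undo S and try S = false.
(R) alone gives R = true.
(NOT Q) alone gives Q = false.
(T) alone gives T = true.
That conflicts with the unit clause (NOT T).
Either choice for S ends in contradiction.
Undo P and try P = false.
Case S = false:
(T) alone gives T = true.
(Q) alone gives Q = true.
(NOT R) alone gives R = false.
That conflicts with the unit clause (R).
Undo S and try S = true.
(R) alone gives R = true.
(NOT Q) alone gives Q = false.
(NOT T) alone gives T = false.
That conflicts with the unit clause (T).
Either choice for S ends in contradiction.
Either choice for P ends in contradiction.

UNSATISFIABLE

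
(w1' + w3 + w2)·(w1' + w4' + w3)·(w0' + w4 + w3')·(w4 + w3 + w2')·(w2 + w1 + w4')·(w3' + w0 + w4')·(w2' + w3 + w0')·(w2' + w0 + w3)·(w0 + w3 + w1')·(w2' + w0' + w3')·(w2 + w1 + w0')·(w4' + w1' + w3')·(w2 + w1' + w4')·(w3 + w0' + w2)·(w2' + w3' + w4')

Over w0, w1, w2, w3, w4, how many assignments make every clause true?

5

There are 2^5 = 32 truth assignments over (w0, w1, w2, w3, w4).
Split on w3. With w3 = 1, the clauses containing w3 are satisfied and w3' drops from the rest; 4 of the 2^4 = 16 assignments to the other variables satisfy what remains.
With w3 = 0, by the same count on the reduced clause set, 1 assignment works.
Total: 4 + 1 = 5.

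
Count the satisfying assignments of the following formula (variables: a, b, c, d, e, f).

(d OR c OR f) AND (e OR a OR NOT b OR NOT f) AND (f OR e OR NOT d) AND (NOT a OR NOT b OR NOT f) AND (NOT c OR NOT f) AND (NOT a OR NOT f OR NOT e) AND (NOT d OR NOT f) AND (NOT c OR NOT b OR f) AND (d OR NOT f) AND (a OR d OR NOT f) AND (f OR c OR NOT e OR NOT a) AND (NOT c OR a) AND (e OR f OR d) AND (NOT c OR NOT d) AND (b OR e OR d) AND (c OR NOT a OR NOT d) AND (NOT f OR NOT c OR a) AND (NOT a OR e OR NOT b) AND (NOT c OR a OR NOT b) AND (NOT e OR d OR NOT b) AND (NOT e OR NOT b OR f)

There are 2^6 = 64 truth assignments over (a, b, c, d, e, f).
Split on d. With d = true, the clauses containing d are satisfied and NOT d drops from the rest; 1 of the 2^5 = 32 assignments to the other variables satisfy what remains.
With d = false, by the same count on the reduced clause set, 1 assignment works.
Total: 1 + 1 = 2.

2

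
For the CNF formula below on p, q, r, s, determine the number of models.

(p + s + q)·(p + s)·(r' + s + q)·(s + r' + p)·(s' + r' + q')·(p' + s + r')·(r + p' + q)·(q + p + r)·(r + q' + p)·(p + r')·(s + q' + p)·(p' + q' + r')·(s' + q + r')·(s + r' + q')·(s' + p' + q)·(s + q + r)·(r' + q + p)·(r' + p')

There are 2^4 = 16 truth assignments over (p, q, r, s).
Check each against the 18 clauses (columns in the order p, q, r, s):
  F F F F  ✗ fails (p + s + q)
  F F F T  ✗ fails (q + p + r)
  F F T F  ✗ fails (p + s + q)
  F F T T  ✗ fails (p + r')
  F T F F  ✗ fails (p + s)
  F T F T  ✗ fails (r + q' + p)
  F T T F  ✗ fails (p + s)
  F T T T  ✗ fails (s' + r' + q')
  T F F F  ✗ fails (r + p' + q)
  T F F T  ✗ fails (r + p' + q)
  T F T F  ✗ fails (r' + s + q)
  T F T T  ✗ fails (s' + q + r')
  T T F F  ✓ satisfies all
  T T F T  ✓ satisfies all
  T T T F  ✗ fails (p' + s + r')
  T T T T  ✗ fails (s' + r' + q')
2 of the 16 rows are models.

2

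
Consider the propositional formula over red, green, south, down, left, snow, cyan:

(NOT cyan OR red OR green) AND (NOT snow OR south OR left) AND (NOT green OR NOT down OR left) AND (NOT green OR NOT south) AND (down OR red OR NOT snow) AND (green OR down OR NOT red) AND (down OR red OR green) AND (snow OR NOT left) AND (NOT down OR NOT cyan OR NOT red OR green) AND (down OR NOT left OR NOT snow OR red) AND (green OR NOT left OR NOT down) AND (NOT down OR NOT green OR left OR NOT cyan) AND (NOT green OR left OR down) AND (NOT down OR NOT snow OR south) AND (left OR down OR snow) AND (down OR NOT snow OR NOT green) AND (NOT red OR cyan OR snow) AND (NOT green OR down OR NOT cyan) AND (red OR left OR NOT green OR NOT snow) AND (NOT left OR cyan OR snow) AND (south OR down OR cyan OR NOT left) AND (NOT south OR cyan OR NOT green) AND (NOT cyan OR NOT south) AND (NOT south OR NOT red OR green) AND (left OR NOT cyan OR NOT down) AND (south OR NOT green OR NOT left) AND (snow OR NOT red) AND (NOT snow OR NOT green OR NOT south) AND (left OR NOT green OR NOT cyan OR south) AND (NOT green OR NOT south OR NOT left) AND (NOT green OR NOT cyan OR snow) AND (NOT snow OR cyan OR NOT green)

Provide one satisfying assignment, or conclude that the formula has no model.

Try green = false.
Try cyan = false.
Try down = true.
(NOT left) alone gives left = false.
Try snow = true.
(south) alone gives south = true.
(NOT red) alone gives red = false.
This assignment satisfies each clause.

red ↦ false; green ↦ false; south ↦ true; down ↦ true; left ↦ false; snow ↦ true; cyan ↦ false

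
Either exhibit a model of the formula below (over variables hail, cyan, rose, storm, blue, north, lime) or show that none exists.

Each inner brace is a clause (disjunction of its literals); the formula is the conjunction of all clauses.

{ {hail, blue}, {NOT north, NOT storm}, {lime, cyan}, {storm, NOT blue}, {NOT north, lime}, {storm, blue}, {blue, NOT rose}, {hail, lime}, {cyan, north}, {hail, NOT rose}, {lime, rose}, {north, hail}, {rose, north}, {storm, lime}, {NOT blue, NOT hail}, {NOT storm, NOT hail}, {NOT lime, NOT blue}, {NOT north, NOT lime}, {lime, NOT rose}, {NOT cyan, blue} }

UNSATISFIABLE

Suppose hail = true.
Unit clause (NOT blue) forces blue = false.
Unit clause (storm) forces storm = true.
But (NOT storm) is also a unit clause — contradiction.
Backtrack on hail: now try hail = false.
Unit clause (blue) forces blue = true.
Unit clause (storm) forces storm = true.
Unit clause (NOT north) forces north = false.
But (north) is also a unit clause — contradiction.
Either choice for hail ends in contradiction.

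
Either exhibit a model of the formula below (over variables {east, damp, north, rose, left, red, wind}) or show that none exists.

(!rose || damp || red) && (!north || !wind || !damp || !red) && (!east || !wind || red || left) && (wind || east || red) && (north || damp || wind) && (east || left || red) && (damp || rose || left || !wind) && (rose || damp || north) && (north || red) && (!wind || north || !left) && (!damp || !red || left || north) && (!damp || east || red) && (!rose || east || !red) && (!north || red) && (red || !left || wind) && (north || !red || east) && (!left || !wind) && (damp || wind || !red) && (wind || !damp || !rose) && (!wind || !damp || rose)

Suppose north = false.
(red) alone gives red = true.
(east) alone gives east = true.
Suppose damp = false.
(wind) alone gives wind = true.
(rose) alone gives rose = true.
(!left) alone gives left = false.
This assignment satisfies each clause.

east=true; damp=false; north=false; rose=true; left=false; red=true; wind=true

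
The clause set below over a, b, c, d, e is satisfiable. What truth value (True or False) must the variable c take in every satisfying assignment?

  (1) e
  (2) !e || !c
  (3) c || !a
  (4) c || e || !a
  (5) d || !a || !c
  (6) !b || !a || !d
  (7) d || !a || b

Suppose c = true.
Unit clause (e) forces e = true.
But (!e) is also a unit clause — contradiction.
So every satisfying assignment has c = False.

False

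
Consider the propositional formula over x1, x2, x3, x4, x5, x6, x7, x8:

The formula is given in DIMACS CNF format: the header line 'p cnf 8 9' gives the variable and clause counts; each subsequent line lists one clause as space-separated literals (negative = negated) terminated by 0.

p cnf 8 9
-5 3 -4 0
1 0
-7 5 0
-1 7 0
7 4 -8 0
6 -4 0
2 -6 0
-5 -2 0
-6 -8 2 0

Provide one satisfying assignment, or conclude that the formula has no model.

x1=True; x2=False; x3=True; x4=False; x5=True; x6=False; x7=True; x8=False

The clause (x1) is unit, so x1 = True.
The clause (x7) is unit, so x7 = True.
The clause (x5) is unit, so x5 = True.
The clause (¬x2) is unit, so x2 = False.
The clause (¬x6) is unit, so x6 = False.
The clause (¬x4) is unit, so x4 = False.
Every clause is now satisfied; x3, x8 are unconstrained.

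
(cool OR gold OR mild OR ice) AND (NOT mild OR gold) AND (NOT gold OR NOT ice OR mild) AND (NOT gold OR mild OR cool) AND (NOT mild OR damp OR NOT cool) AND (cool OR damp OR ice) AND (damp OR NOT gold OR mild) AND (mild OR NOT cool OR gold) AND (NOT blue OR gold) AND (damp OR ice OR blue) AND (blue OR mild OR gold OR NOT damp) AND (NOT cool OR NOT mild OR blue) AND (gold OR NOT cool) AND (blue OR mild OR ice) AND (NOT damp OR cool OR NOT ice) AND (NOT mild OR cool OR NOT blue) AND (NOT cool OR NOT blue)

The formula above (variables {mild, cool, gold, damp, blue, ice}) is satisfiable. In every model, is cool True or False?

False

Suppose cool = true.
Unit clause (gold) forces gold = true.
Unit clause (NOT blue) forces blue = false.
Unit clause (NOT mild) forces mild = false.
Unit clause (NOT ice) forces ice = false.
But (ice) is also a unit clause — contradiction.
So every satisfying assignment has cool = False.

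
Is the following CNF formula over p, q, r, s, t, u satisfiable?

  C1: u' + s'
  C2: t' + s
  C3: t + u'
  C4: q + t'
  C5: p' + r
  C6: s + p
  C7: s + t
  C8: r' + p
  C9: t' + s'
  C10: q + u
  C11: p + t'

Suppose u = 0.
From the singleton clause (q), q = 1.
Suppose t = 0.
From the singleton clause (s), s = 1.
Suppose p = 0.
From the singleton clause (r'), r = 0.
All clauses are satisfied.
A satisfying assignment: p=0; q=1; r=0; s=1; t=0; u=0.

Yes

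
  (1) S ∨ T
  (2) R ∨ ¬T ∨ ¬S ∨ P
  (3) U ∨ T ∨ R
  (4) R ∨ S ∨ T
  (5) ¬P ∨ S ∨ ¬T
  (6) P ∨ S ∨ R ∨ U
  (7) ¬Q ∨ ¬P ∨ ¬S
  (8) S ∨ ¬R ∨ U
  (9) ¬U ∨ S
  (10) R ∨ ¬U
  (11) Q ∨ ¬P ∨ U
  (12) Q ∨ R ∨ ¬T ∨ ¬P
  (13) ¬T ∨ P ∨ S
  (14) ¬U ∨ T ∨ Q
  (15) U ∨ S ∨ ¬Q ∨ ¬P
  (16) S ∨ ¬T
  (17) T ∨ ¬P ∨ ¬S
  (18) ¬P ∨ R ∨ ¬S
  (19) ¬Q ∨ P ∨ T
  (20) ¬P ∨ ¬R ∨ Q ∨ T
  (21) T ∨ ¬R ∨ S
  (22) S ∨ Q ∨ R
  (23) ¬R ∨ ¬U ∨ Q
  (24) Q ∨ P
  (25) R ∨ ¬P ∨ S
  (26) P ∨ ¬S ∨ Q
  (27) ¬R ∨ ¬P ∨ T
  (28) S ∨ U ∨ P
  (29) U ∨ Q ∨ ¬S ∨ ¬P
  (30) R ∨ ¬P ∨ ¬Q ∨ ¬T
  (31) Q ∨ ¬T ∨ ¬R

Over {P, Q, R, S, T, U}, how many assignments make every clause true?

2

There are 2^6 = 64 truth assignments over (P, Q, R, S, T, U).
Split on Q. With Q = True, the clauses containing Q are satisfied and ¬Q drops from the rest; 2 of the 2^5 = 32 assignments to the other variables satisfy what remains.
With Q = False, by the same count on the reduced clause set, 0 assignments work.
Total: 2 + 0 = 2.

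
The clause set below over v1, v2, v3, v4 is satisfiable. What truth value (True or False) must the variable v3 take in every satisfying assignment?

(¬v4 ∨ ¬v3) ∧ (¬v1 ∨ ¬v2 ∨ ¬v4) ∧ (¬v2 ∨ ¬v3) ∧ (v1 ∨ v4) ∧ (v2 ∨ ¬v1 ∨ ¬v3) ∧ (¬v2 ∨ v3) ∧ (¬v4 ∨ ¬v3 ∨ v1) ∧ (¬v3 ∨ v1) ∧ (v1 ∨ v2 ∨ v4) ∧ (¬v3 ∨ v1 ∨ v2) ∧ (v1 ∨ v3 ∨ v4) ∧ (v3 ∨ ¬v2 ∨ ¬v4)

False

Suppose v3 = True.
The clause (¬v4) is unit, so v4 = False.
The clause (¬v2) is unit, so v2 = False.
The clause (v1) is unit, so v1 = True.
That conflicts with the unit clause (¬v1).
So every satisfying assignment has v3 = False.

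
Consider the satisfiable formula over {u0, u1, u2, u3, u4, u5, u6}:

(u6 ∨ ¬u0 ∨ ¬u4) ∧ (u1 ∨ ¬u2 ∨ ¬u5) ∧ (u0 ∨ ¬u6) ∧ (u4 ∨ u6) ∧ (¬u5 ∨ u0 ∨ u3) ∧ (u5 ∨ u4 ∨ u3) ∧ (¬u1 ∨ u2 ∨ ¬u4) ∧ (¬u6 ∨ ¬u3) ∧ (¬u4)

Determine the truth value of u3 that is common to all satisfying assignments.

Suppose u3 = True.
The clause (¬u6) is unit, so u6 = False.
The clause (u4) is unit, so u4 = True.
Now (¬u4) is unsatisfied and unit — conflict.
So every satisfying assignment has u3 = False.

False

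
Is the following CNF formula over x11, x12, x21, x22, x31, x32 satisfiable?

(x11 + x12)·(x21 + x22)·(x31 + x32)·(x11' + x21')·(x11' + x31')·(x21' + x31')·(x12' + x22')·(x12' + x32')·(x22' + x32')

Try x11 = 1.
(x21') alone gives x21 = 0.
(x22) alone gives x22 = 1.
(x31') alone gives x31 = 0.
(x32) alone gives x32 = 1.
But (x32') is also a unit clause — contradiction.
Undo x11 and try x11 = 0.
(x12) alone gives x12 = 1.
(x22') alone gives x22 = 0.
(x21) alone gives x21 = 1.
(x31') alone gives x31 = 0.
(x32) alone gives x32 = 1.
But (x32') is also a unit clause — contradiction.
Either choice for x11 ends in contradiction.
No assignment satisfies every clause.

No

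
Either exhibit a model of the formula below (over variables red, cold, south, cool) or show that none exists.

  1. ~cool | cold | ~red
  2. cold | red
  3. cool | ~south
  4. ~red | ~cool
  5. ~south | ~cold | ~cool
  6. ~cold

red ↦ 1, cold ↦ 0, south ↦ 0, cool ↦ 0

(~cold) alone gives cold = 0.
(red) alone gives red = 1.
(~cool) alone gives cool = 0.
(~south) alone gives south = 0.
Every clause now holds.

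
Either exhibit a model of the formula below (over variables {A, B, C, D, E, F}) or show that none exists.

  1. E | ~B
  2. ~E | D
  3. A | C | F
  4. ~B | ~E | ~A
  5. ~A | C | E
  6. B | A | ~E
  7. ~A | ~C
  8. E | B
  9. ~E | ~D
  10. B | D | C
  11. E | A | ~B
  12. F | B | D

Case E = 1:
(D) alone gives D = 1.
That conflicts with the unit clause (~D).
So E must be the other value — set E = 0.
(~B) alone gives B = 0.
That conflicts with the unit clause (B).
Neither E = 1 nor E = 0 works.

UNSATISFIABLE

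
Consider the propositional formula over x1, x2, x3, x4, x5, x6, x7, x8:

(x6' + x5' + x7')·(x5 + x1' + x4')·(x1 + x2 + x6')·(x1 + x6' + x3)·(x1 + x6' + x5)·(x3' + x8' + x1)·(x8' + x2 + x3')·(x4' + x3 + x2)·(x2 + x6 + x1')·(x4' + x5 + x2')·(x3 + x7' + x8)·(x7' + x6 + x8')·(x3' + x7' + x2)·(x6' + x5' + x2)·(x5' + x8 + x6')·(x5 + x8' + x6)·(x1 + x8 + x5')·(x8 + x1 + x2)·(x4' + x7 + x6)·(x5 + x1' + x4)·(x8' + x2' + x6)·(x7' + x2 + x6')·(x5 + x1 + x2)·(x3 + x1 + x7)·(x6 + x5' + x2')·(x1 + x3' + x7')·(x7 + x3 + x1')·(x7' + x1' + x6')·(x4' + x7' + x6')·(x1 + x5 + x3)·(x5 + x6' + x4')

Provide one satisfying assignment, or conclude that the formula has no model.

x1 ↦ 1, x2 ↦ 1, x3 ↦ 1, x4 ↦ 0, x5 ↦ 1, x6 ↦ 1, x7 ↦ 0, x8 ↦ 1

Try x6 = 1.
Try x5 = 1.
(x7') alone gives x7 = 0.
(x2) alone gives x2 = 1.
(x8) alone gives x8 = 1.
Try x1 = 1.
(x3) alone gives x3 = 1.
Every clause is now satisfied; x4 is unconstrained.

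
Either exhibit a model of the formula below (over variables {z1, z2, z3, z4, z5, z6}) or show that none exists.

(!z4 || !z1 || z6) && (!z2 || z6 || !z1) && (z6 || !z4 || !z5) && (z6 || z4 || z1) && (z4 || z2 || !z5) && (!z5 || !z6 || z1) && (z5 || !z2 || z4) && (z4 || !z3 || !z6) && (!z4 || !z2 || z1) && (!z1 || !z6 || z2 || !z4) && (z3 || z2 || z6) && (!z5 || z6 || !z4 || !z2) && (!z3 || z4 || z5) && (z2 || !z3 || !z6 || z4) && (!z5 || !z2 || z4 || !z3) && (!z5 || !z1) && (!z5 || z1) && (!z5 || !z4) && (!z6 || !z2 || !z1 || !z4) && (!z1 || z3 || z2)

Branch on z5: set z5 = false.
Branch on z2: set z2 = false.
Branch on z3: set z3 = false.
From the singleton clause (z6), z6 = true.
From the singleton clause (!z1), z1 = false.
All clauses hold; z4 can take either value.

z1=false,  z2=false,  z3=false,  z4=true,  z5=false,  z6=true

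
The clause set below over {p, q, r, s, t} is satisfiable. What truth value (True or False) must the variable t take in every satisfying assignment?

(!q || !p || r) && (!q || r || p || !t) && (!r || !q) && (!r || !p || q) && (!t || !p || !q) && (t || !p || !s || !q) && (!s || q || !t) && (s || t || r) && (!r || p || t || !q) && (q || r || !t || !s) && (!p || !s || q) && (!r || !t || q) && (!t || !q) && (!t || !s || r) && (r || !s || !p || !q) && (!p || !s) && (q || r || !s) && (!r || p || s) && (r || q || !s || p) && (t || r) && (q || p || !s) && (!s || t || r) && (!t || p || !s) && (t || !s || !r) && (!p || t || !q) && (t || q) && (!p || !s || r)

Suppose t = false.
From the singleton clause (r), r = true.
From the singleton clause (!q), q = false.
That conflicts with the unit clause (q).
So every satisfying assignment has t = True.

True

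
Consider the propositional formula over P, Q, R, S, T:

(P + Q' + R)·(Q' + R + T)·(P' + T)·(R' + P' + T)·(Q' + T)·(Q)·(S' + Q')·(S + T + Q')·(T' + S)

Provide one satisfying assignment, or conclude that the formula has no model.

Unit clause (Q) forces Q = 1.
Unit clause (T) forces T = 1.
Unit clause (S') forces S = 0.
That conflicts with the unit clause (S).

UNSATISFIABLE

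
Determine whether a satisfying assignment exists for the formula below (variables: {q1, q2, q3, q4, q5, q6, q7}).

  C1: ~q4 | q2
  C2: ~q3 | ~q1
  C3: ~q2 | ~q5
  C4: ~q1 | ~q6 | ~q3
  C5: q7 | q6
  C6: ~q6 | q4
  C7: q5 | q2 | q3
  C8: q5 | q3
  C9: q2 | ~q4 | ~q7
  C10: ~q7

Yes, satisfiable

From the singleton clause (~q7), q7 = 0.
From the singleton clause (q6), q6 = 1.
From the singleton clause (q4), q4 = 1.
From the singleton clause (q2), q2 = 1.
From the singleton clause (~q5), q5 = 0.
From the singleton clause (q3), q3 = 1.
From the singleton clause (~q1), q1 = 0.
This assignment satisfies each clause.
A satisfying assignment: q1 ↦ 0; q2 ↦ 1; q3 ↦ 1; q4 ↦ 1; q5 ↦ 0; q6 ↦ 1; q7 ↦ 0.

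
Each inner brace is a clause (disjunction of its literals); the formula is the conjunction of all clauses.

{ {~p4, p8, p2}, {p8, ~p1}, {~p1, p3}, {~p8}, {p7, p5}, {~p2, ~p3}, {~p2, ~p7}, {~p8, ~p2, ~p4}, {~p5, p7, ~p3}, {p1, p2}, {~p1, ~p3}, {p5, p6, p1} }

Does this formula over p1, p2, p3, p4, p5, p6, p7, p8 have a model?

Yes

From the singleton clause (~p8), p8 = 0.
From the singleton clause (~p1), p1 = 0.
From the singleton clause (p2), p2 = 1.
From the singleton clause (~p3), p3 = 0.
From the singleton clause (~p7), p7 = 0.
From the singleton clause (p5), p5 = 1.
No clause remains; p4, p6 are free.
A satisfying assignment: p1=0, p2=1, p3=0, p4=1, p5=1, p6=1, p7=0, p8=0.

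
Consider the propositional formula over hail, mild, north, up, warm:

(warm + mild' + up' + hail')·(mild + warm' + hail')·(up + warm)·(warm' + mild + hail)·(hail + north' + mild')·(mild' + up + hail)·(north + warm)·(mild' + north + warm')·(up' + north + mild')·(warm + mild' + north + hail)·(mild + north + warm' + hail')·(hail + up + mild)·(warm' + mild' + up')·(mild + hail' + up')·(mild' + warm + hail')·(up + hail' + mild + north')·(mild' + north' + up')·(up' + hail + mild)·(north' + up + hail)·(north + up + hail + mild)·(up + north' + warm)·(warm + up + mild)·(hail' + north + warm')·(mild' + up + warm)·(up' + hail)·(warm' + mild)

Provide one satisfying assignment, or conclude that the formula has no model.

Suppose up = 0.
From the singleton clause (warm), warm = 1.
From the singleton clause (mild), mild = 1.
From the singleton clause (hail), hail = 1.
From the singleton clause (north), north = 1.
Every clause now holds.

hail ↦ 1,  mild ↦ 1,  north ↦ 1,  up ↦ 0,  warm ↦ 1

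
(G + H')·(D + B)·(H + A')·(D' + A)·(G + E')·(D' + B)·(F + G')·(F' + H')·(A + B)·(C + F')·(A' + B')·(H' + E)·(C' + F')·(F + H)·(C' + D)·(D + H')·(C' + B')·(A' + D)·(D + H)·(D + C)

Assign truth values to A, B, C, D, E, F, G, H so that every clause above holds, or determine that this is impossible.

Try G = 1.
The clause (F) is unit, so F = 1.
The clause (H') is unit, so H = 0.
The clause (A') is unit, so A = 0.
The clause (D') is unit, so D = 0.
Now (D) is unsatisfied and unit — conflict.
Backtrack on G: now try G = 0.
The clause (H') is unit, so H = 0.
The clause (A') is unit, so A = 0.
The clause (D') is unit, so D = 0.
Now (D) is unsatisfied and unit — conflict.
Either choice for G ends in contradiction.

UNSATISFIABLE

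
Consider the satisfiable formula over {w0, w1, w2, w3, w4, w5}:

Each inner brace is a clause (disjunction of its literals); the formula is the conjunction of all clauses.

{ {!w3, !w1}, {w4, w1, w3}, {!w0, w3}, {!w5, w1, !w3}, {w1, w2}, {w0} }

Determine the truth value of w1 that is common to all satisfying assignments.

False

Suppose w1 = true.
(!w3) alone gives w3 = false.
(!w0) alone gives w0 = false.
Now (w0) is unsatisfied and unit — conflict.
So every satisfying assignment has w1 = False.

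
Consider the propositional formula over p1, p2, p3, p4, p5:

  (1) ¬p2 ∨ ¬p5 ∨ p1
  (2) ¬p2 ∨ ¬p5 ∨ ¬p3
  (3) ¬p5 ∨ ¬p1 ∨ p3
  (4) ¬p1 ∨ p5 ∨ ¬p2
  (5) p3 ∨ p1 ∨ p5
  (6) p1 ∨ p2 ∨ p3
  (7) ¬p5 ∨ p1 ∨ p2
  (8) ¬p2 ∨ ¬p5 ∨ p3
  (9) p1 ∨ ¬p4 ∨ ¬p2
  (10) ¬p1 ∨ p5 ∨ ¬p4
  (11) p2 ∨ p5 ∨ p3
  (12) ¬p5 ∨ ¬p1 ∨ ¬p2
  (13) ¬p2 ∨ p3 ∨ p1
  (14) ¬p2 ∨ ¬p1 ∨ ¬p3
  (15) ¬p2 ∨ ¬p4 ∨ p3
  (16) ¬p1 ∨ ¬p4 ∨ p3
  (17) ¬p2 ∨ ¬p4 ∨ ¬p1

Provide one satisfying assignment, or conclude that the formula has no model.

p1 ↦ False,  p2 ↦ False,  p3 ↦ True,  p4 ↦ True,  p5 ↦ False

Case p2 = False:
Case p1 = False:
Unit clause (p3) forces p3 = True.
Unit clause (¬p5) forces p5 = False.
All clauses hold; p4 can take either value.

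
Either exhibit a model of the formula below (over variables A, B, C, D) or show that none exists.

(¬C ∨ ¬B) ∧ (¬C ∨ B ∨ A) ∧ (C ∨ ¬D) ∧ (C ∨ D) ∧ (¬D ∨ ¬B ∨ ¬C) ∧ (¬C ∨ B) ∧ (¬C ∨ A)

Try C = False.
(¬D) alone gives D = False.
But (D) is also a unit clause — contradiction.
Backtrack on C: now try C = True.
(¬B) alone gives B = False.
But (B) is also a unit clause — contradiction.
Both values of C lead to a conflict.

UNSATISFIABLE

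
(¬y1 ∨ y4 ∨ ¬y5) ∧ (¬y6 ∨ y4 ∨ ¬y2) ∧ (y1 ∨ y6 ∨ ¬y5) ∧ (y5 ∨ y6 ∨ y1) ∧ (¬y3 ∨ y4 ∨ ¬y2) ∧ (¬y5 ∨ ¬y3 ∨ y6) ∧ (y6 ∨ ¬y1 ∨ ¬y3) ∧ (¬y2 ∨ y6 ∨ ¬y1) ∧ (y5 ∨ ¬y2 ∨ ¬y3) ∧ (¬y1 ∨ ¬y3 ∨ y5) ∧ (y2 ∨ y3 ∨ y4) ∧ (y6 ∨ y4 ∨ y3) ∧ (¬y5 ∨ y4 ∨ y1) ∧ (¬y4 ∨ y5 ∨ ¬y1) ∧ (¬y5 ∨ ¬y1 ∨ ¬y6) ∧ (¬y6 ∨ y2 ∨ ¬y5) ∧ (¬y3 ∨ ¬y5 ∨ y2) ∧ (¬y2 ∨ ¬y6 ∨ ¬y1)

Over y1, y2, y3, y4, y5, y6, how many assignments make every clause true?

There are 2^6 = 64 truth assignments over (y1, y2, y3, y4, y5, y6).
Split on y2. With y2 = True, the clauses containing y2 are satisfied and ¬y2 drops from the rest; 3 of the 2^5 = 32 assignments to the other variables satisfy what remains.
With y2 = False, by the same count on the reduced clause set, 4 assignments work.
(One model: y1=F, y2=F, y3=F, y4=T, y5=F, y6=T.)
Total: 3 + 4 = 7.

7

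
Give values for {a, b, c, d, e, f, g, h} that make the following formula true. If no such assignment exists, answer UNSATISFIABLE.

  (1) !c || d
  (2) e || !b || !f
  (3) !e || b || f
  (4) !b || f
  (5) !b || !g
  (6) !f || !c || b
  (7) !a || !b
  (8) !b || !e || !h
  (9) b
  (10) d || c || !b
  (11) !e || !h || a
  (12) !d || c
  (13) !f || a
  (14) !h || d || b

Unit clause (b) forces b = true.
Unit clause (f) forces f = true.
Unit clause (e) forces e = true.
Unit clause (!g) forces g = false.
Unit clause (!a) forces a = false.
But (a) is also a unit clause — contradiction.

UNSATISFIABLE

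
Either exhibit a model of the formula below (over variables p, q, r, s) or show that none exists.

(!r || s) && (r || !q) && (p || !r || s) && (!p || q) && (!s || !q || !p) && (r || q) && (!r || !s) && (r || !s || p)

UNSATISFIABLE

Try r = false.
Unit clause (!q) forces q = false.
Now (q) is unsatisfied and unit — conflict.
That branch fails; take r = true instead.
Unit clause (s) forces s = true.
Now (!s) is unsatisfied and unit — conflict.
Either choice for r ends in contradiction.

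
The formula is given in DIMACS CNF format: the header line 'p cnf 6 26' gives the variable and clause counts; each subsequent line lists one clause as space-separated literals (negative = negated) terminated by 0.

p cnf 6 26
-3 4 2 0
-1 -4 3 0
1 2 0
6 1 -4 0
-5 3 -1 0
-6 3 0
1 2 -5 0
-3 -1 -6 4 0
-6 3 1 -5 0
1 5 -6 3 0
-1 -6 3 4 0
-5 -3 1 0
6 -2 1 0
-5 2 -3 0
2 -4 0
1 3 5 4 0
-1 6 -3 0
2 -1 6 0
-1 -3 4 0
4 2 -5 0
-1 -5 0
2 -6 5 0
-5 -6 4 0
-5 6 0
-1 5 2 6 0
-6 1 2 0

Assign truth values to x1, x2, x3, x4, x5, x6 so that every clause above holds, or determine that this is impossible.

Suppose x1 = True.
(¬x5) alone gives x5 = False.
Suppose x4 = True.
(x3) alone gives x3 = True.
(x2) alone gives x2 = True.
(x6) alone gives x6 = True.
All clauses are satisfied.

x1: True,  x2: True,  x3: True,  x4: True,  x5: False,  x6: True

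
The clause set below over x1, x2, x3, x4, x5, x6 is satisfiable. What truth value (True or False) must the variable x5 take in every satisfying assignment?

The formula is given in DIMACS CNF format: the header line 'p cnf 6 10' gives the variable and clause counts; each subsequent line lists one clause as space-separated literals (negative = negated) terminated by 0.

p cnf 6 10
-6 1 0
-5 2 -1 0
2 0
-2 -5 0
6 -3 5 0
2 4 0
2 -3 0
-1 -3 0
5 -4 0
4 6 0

False

Suppose x5 = True.
Unit clause (x2) forces x2 = True.
Now (¬x2) is unsatisfied and unit — conflict.
So every satisfying assignment has x5 = False.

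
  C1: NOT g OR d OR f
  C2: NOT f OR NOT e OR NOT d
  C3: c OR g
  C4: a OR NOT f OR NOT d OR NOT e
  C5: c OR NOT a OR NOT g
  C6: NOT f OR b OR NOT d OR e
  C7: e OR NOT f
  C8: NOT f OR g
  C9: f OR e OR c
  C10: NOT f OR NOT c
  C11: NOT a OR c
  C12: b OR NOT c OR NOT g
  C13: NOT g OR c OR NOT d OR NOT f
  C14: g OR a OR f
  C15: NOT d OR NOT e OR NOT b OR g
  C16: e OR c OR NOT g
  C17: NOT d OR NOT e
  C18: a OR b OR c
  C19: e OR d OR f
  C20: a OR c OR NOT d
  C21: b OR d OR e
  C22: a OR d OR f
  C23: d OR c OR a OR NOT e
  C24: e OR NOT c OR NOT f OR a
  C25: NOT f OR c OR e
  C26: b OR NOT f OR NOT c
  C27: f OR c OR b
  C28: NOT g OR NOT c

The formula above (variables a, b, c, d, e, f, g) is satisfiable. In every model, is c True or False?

True

Suppose c = false.
Unit clause (g) forces g = true.
Unit clause (NOT a) forces a = false.
Unit clause (e) forces e = true.
Unit clause (NOT d) forces d = false.
But (d) is also a unit clause — contradiction.
So every satisfying assignment has c = True.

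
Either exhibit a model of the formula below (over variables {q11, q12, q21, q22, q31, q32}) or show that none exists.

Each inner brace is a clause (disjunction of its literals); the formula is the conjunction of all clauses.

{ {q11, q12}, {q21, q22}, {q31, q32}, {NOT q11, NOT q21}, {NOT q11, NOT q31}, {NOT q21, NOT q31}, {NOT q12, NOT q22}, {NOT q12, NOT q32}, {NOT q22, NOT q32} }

Branch on q11: set q11 = true.
(NOT q21) alone gives q21 = false.
(q22) alone gives q22 = true.
(NOT q31) alone gives q31 = false.
(q32) alone gives q32 = true.
That conflicts with the unit clause (NOT q32).
Undo q11 and try q11 = false.
(q12) alone gives q12 = true.
(NOT q22) alone gives q22 = false.
(q21) alone gives q21 = true.
(NOT q31) alone gives q31 = false.
(q32) alone gives q32 = true.
That conflicts with the unit clause (NOT q32).
Either choice for q11 ends in contradiction.

UNSATISFIABLE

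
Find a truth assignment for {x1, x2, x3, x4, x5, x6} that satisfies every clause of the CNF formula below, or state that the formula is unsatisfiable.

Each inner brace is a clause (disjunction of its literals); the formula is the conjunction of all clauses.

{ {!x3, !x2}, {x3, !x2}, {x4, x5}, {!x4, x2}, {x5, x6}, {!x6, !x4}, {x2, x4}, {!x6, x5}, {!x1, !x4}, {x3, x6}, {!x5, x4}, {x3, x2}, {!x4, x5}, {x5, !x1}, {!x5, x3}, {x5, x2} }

Branch on x3: set x3 = false.
From the singleton clause (!x2), x2 = false.
That conflicts with the unit clause (x2).
That branch fails; take x3 = true instead.
From the singleton clause (!x2), x2 = false.
From the singleton clause (!x4), x4 = false.
That conflicts with the unit clause (x4).
Neither x3 = true nor x3 = false works.

UNSATISFIABLE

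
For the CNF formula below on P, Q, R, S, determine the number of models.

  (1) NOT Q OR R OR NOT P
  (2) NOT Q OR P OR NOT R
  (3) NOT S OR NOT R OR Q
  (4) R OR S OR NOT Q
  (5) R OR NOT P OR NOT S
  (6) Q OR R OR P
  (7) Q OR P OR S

There are 2^4 = 16 truth assignments over (P, Q, R, S).
Check each against the 7 clauses (columns in the order P, Q, R, S):
  F F F F  ✗ fails (Q OR R OR P)
  F F F T  ✗ fails (Q OR R OR P)
  F F T F  ✗ fails (Q OR P OR S)
  F F T T  ✗ fails (NOT S OR NOT R OR Q)
  F T F F  ✗ fails (R OR S OR NOT Q)
  F T F T  ✓ satisfies all
  F T T F  ✗ fails (NOT Q OR P OR NOT R)
  F T T T  ✗ fails (NOT Q OR P OR NOT R)
  T F F F  ✓ satisfies all
  T F F T  ✗ fails (R OR NOT P OR NOT S)
  T F T F  ✓ satisfies all
  T F T T  ✗ fails (NOT S OR NOT R OR Q)
  T T F F  ✗ fails (NOT Q OR R OR NOT P)
  T T F T  ✗ fails (NOT Q OR R OR NOT P)
  T T T F  ✓ satisfies all
  T T T T  ✓ satisfies all
5 of the 16 rows are models.

5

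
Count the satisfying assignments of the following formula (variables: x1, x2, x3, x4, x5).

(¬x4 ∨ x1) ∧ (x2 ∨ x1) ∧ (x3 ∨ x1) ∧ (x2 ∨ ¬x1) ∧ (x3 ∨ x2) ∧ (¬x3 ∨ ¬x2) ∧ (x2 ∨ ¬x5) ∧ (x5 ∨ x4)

There are 2^5 = 32 truth assignments over (x1, x2, x3, x4, x5).
Split on x1. With x1 = True, the clauses containing x1 are satisfied and ¬x1 drops from the rest; 3 of the 2^4 = 16 assignments to the other variables satisfy what remains.
With x1 = False, by the same count on the reduced clause set, 0 assignments work.
Total: 3 + 0 = 3.

3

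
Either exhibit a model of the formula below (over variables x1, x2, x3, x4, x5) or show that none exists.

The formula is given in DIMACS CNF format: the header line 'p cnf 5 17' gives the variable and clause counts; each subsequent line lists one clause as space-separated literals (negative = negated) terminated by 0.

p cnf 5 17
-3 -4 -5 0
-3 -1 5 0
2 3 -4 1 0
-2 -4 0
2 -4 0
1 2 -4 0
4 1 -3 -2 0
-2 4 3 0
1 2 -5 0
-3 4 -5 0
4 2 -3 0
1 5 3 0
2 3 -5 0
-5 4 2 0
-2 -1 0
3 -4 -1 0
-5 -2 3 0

x1: True,  x2: False,  x3: False,  x4: False,  x5: False

Branch on x2: set x2 = False.
The clause (¬x4) is unit, so x4 = False.
The clause (¬x3) is unit, so x3 = False.
The clause (¬x5) is unit, so x5 = False.
The clause (x1) is unit, so x1 = True.
This assignment satisfies each clause.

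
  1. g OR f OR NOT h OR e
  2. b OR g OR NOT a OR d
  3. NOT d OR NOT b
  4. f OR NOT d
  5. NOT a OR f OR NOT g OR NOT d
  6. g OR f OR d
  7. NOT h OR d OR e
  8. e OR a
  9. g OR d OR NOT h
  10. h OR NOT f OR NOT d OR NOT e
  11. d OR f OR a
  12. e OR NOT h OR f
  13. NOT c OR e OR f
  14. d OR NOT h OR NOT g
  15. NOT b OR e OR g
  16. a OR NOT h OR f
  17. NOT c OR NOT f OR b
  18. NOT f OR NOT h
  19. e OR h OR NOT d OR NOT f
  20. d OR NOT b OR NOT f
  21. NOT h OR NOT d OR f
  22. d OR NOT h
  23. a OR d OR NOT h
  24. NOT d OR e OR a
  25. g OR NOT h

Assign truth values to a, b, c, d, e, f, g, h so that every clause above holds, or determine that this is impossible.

Suppose d = false.
(NOT h) alone gives h = false.
Suppose g = true.
Suppose e = false.
(a) alone gives a = true.
Suppose c = false.
Suppose b = true.
(NOT f) alone gives f = false.
This assignment satisfies each clause.

a ↦ true, b ↦ true, c ↦ false, d ↦ false, e ↦ false, f ↦ false, g ↦ true, h ↦ false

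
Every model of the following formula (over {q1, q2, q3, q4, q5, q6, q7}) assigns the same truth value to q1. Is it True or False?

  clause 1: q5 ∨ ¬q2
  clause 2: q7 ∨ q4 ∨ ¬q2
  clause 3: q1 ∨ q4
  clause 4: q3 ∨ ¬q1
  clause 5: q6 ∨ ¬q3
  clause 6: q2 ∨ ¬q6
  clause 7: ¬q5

Suppose q1 = True.
Unit clause (q3) forces q3 = True.
Unit clause (q6) forces q6 = True.
Unit clause (q2) forces q2 = True.
Unit clause (q5) forces q5 = True.
Now (¬q5) is unsatisfied and unit — conflict.
So every satisfying assignment has q1 = False.

False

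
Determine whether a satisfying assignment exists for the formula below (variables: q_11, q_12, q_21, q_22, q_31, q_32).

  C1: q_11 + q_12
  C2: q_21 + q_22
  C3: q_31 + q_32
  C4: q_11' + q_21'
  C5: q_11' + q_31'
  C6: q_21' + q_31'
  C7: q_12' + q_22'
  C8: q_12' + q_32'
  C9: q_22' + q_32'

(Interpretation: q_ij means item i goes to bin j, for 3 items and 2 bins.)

No

Try q_11 = 1.
From the singleton clause (q_21'), q_21 = 0.
From the singleton clause (q_22), q_22 = 1.
From the singleton clause (q_31'), q_31 = 0.
From the singleton clause (q_32), q_32 = 1.
Now (q_32') is unsatisfied and unit — conflict.
Backtrack on q_11: now try q_11 = 0.
From the singleton clause (q_12), q_12 = 1.
From the singleton clause (q_22'), q_22 = 0.
From the singleton clause (q_21), q_21 = 1.
From the singleton clause (q_31'), q_31 = 0.
From the singleton clause (q_32), q_32 = 1.
Now (q_32') is unsatisfied and unit — conflict.
Neither q_11 = 1 nor q_11 = 0 works.
No assignment satisfies every clause.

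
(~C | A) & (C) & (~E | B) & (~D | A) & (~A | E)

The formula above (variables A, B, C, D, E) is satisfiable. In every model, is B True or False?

Suppose B = 0.
Unit clause (C) forces C = 1.
Unit clause (A) forces A = 1.
Unit clause (~E) forces E = 0.
Now (E) is unsatisfied and unit — conflict.
So every satisfying assignment has B = True.

True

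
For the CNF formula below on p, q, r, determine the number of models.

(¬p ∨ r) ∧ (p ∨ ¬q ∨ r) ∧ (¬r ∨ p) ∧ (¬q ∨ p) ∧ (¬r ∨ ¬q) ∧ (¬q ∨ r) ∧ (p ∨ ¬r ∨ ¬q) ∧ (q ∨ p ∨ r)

1

There are 2^3 = 8 truth assignments over (p, q, r).
Split on p. With p = True, the clauses containing p are satisfied and ¬p drops from the rest; 1 of the 2^2 = 4 assignments to the other variables satisfy what remains.
With p = False, by the same count on the reduced clause set, 0 assignments work.
(One model: p=T, q=F, r=T.)
Total: 1 + 0 = 1.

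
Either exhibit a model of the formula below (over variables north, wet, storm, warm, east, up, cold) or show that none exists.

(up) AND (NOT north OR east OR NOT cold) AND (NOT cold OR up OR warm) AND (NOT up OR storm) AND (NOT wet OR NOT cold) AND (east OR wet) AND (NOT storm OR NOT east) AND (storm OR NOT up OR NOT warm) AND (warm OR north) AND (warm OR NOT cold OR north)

north=false,  wet=true,  storm=true,  warm=true,  east=false,  up=true,  cold=false

From the singleton clause (up), up = true.
From the singleton clause (storm), storm = true.
From the singleton clause (NOT east), east = false.
From the singleton clause (wet), wet = true.
From the singleton clause (NOT cold), cold = false.
Try warm = true.
No clause remains; north is free.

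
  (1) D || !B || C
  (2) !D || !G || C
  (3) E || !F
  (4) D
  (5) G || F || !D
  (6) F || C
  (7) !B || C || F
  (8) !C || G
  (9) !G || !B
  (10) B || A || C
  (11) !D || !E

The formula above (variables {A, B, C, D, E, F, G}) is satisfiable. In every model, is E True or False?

False

Suppose E = true.
The clause (D) is unit, so D = true.
Now (!D) is unsatisfied and unit — conflict.
So every satisfying assignment has E = False.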